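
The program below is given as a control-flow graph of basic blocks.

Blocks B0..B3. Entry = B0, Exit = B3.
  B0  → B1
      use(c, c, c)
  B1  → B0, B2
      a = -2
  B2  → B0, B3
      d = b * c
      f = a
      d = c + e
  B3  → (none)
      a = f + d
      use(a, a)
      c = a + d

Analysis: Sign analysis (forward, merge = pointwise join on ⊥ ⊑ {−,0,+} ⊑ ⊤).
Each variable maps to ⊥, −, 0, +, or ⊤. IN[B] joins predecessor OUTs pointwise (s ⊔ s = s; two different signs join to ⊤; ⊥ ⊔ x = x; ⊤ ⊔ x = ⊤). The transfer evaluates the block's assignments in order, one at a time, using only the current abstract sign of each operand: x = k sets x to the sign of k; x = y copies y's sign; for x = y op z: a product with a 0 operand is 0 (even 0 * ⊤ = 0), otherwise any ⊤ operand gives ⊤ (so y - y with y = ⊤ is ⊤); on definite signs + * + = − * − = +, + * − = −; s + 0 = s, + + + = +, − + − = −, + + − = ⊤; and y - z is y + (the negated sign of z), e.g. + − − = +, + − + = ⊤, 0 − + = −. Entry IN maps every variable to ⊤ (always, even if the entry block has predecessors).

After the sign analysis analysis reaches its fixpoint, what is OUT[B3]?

Fixpoint table:
  B0: | IN=(all ⊤) | OUT=(all ⊤)
  B1: | IN=(all ⊤) | OUT={a:-; rest ⊤}
  B2: | IN={a:-; rest ⊤} | OUT={a:-, f:-; rest ⊤}
  B3: | IN={a:-, f:-; rest ⊤} | OUT={f:-; rest ⊤}

Merge at B3: IN[B3] = OUT[B2] = {a: -, b: ⊤, c: ⊤, d: ⊤, e: ⊤, f: -}
Applying B3's transfer function to that IN value gives OUT[B3] (row B3 above).

Answer: {a: ⊤, b: ⊤, c: ⊤, d: ⊤, e: ⊤, f: -}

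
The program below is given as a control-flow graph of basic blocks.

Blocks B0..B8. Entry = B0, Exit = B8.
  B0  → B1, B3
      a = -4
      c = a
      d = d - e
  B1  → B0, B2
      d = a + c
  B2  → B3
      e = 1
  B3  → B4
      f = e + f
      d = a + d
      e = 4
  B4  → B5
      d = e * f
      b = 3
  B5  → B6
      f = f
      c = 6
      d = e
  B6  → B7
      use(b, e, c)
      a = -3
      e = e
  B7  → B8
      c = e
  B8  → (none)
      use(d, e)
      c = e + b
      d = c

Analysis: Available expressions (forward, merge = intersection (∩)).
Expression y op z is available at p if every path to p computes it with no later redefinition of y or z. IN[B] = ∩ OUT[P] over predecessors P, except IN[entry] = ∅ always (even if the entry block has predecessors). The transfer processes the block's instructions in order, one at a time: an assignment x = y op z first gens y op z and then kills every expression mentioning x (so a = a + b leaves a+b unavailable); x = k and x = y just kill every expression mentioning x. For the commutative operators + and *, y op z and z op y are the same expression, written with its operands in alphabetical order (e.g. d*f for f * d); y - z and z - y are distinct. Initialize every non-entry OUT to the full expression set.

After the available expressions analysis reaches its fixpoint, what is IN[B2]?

Converged values:
  B0:   IN={}   OUT={}
  B1:   IN={}   OUT={a+c}
  B2:   IN={a+c}   OUT={a+c}
  B3:   IN={}   OUT={}
  B4:   IN={}   OUT={e*f}
  B5:   IN={e*f}   OUT={}
  B6:   IN={}   OUT={}
  B7:   IN={}   OUT={}
  B8:   IN={}   OUT={b+e}

Merge at B2: IN[B2] = OUT[B1] = {a+c}

Answer: {a+c}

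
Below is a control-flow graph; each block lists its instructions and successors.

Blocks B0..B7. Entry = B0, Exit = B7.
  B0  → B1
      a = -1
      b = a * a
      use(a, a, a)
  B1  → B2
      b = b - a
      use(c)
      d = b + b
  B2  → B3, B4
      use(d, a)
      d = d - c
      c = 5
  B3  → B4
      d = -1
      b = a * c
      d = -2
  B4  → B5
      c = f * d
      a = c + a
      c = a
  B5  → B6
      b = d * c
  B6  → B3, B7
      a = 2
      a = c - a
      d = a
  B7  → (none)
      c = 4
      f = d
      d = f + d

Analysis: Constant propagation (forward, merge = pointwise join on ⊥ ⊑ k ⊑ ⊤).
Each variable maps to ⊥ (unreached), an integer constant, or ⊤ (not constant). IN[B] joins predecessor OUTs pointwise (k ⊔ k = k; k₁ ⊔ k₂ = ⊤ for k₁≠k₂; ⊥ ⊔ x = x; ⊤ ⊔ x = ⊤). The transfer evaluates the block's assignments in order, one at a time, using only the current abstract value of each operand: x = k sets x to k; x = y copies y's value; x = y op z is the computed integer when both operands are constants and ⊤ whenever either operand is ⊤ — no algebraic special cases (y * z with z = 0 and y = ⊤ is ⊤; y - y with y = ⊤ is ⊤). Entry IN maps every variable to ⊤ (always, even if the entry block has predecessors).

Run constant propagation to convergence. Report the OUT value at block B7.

Answer: {a: ⊤, b: ⊤, c: 4, d: ⊤, e: ⊤, f: ⊤}

Derivation:
Fixpoint table:
  B0:   IN=(all ⊤)   OUT={a:-1, b:1; rest ⊤}
  B1:   IN={a:-1, b:1; rest ⊤}   OUT={a:-1, b:2, d:4; rest ⊤}
  B2:   IN={a:-1, b:2, d:4; rest ⊤}   OUT={a:-1, b:2, c:5; rest ⊤}
  B3:   IN=(all ⊤)   OUT={d:-2; rest ⊤}
  B4:   IN=(all ⊤)   OUT=(all ⊤)
  B5:   IN=(all ⊤)   OUT=(all ⊤)
  B6:   IN=(all ⊤)   OUT=(all ⊤)
  B7:   IN=(all ⊤)   OUT={c:4; rest ⊤}

Merge at B7: IN[B7] = OUT[B6] = {a: ⊤, b: ⊤, c: ⊤, d: ⊤, e: ⊤, f: ⊤}
Applying B7's transfer function to that IN value gives OUT[B7] (row B7 above).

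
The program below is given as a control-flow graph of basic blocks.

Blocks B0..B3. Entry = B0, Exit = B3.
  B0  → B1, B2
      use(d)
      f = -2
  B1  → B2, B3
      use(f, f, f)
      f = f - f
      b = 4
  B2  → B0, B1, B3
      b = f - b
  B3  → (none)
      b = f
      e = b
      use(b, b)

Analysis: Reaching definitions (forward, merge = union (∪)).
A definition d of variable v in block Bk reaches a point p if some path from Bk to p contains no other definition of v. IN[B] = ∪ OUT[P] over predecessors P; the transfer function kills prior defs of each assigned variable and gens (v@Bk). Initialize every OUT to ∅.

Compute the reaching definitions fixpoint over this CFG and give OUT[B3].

Answer: {b@B3, e@B3, f@B0, f@B1}

Derivation:
Per-block solution:
  B0:  IN={b@B2, f@B0, f@B1}  OUT={b@B2, f@B0}
  B1:  IN={b@B2, f@B0, f@B1}  OUT={b@B1, f@B1}
  B2:  IN={b@B1, b@B2, f@B0, f@B1}  OUT={b@B2, f@B0, f@B1}
  B3:  IN={b@B1, b@B2, f@B0, f@B1}  OUT={b@B3, e@B3, f@B0, f@B1}

Merge at B3: IN[B3] = OUT[B1] ⊔ OUT[B2] = {b@B1, b@B2, f@B0, f@B1}
Applying B3's transfer function to that IN value gives OUT[B3] (row B3 above).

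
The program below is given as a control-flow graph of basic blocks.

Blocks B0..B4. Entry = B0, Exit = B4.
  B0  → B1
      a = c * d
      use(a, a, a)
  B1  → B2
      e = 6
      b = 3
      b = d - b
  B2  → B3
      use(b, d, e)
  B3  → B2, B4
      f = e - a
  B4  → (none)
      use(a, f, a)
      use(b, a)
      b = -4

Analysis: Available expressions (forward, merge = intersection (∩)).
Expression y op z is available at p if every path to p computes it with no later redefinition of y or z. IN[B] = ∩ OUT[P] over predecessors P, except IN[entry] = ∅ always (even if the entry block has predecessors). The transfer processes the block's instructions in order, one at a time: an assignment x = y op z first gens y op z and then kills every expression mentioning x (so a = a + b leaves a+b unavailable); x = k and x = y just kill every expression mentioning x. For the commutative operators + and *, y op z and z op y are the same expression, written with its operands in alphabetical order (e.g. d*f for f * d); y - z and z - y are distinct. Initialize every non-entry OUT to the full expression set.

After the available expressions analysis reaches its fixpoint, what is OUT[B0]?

Fixpoint table:
  B0:   IN={}   OUT={c*d}
  B1:   IN={c*d}   OUT={c*d}
  B2:   IN={c*d}   OUT={c*d}
  B3:   IN={c*d}   OUT={c*d, e-a}
  B4:   IN={c*d, e-a}   OUT={c*d, e-a}

B0 is the boundary node: IN[B0] = {}
Applying B0's transfer function to that IN value gives OUT[B0] (row B0 above).

Answer: {c*d}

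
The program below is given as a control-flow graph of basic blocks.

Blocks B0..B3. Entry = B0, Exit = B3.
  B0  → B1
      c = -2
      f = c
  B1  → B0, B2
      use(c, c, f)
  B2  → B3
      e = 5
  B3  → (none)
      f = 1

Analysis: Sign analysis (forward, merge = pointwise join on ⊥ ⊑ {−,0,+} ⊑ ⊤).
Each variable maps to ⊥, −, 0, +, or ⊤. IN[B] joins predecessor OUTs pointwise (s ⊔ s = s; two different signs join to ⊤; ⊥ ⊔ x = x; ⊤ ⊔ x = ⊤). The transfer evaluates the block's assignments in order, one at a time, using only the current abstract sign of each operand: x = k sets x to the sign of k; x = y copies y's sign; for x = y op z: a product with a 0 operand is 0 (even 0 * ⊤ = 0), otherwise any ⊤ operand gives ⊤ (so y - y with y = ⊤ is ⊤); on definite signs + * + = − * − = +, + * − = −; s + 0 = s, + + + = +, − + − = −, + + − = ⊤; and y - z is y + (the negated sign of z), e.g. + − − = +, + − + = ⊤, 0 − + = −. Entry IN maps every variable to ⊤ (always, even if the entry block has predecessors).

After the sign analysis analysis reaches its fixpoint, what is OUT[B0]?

Answer: {a: ⊤, b: ⊤, c: -, d: ⊤, e: ⊤, f: -}

Working:
Per-block solution:
  B0:   IN=(all ⊤)   OUT={c:-, f:-; rest ⊤}
  B1:   IN={c:-, f:-; rest ⊤}   OUT={c:-, f:-; rest ⊤}
  B2:   IN={c:-, f:-; rest ⊤}   OUT={c:-, e:+, f:-; rest ⊤}
  B3:   IN={c:-, e:+, f:-; rest ⊤}   OUT={c:-, e:+, f:+; rest ⊤}

Merge at B0 (entry node, so the boundary value (all ⊤) is joined with the incoming edge(s)): IN[B0] = (all ⊤) ⊔ OUT[B1] = {a: ⊤, b: ⊤, c: ⊤, d: ⊤, e: ⊤, f: ⊤}
Applying B0's transfer function to that IN value gives OUT[B0] (row B0 above).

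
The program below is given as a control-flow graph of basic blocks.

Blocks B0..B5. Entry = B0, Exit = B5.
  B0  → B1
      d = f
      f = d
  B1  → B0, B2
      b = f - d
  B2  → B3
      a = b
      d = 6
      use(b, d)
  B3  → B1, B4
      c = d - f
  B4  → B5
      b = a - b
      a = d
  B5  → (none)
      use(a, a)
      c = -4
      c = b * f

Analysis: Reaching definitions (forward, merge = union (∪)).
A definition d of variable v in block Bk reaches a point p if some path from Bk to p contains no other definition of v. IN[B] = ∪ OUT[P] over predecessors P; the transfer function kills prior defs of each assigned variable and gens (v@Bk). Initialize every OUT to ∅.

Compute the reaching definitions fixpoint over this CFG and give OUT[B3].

Converged values:
  B0: | IN={a@B2, b@B1, c@B3, d@B0, d@B2, f@B0} | OUT={a@B2, b@B1, c@B3, d@B0, f@B0}
  B1: | IN={a@B2, b@B1, c@B3, d@B0, d@B2, f@B0} | OUT={a@B2, b@B1, c@B3, d@B0, d@B2, f@B0}
  B2: | IN={a@B2, b@B1, c@B3, d@B0, d@B2, f@B0} | OUT={a@B2, b@B1, c@B3, d@B2, f@B0}
  B3: | IN={a@B2, b@B1, c@B3, d@B2, f@B0} | OUT={a@B2, b@B1, c@B3, d@B2, f@B0}
  B4: | IN={a@B2, b@B1, c@B3, d@B2, f@B0} | OUT={a@B4, b@B4, c@B3, d@B2, f@B0}
  B5: | IN={a@B4, b@B4, c@B3, d@B2, f@B0} | OUT={a@B4, b@B4, c@B5, d@B2, f@B0}

Merge at B3: IN[B3] = OUT[B2] = {a@B2, b@B1, c@B3, d@B2, f@B0}
Applying B3's transfer function to that IN value gives OUT[B3] (row B3 above).

Answer: {a@B2, b@B1, c@B3, d@B2, f@B0}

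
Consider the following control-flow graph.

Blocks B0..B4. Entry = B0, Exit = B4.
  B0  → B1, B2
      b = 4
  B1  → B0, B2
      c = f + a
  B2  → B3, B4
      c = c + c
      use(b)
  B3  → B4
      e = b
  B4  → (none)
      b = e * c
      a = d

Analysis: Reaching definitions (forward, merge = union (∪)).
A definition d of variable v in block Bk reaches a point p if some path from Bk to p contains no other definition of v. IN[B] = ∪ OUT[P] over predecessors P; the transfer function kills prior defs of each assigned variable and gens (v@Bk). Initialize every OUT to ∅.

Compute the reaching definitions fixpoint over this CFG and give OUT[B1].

Per-block solution:
  B0:   IN={b@B0, c@B1}   OUT={b@B0, c@B1}
  B1:   IN={b@B0, c@B1}   OUT={b@B0, c@B1}
  B2:   IN={b@B0, c@B1}   OUT={b@B0, c@B2}
  B3:   IN={b@B0, c@B2}   OUT={b@B0, c@B2, e@B3}
  B4:   IN={b@B0, c@B2, e@B3}   OUT={a@B4, b@B4, c@B2, e@B3}

Merge at B1: IN[B1] = OUT[B0] = {b@B0, c@B1}
Applying B1's transfer function to that IN value gives OUT[B1] (row B1 above).

Answer: {b@B0, c@B1}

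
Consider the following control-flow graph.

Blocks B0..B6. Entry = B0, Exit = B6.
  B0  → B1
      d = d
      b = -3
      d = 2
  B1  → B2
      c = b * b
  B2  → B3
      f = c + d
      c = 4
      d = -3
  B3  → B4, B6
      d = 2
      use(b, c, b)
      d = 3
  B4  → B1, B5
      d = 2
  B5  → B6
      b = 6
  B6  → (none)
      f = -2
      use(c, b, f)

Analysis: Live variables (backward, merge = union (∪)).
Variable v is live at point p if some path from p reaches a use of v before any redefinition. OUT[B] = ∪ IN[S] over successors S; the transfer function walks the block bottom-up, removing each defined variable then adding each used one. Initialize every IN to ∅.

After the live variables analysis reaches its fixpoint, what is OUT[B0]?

Per-block solution:
  B0:  IN={d}  OUT={b, d}
  B1:  IN={b, d}  OUT={b, c, d}
  B2:  IN={b, c, d}  OUT={b, c}
  B3:  IN={b, c}  OUT={b, c}
  B4:  IN={b, c}  OUT={b, c, d}
  B5:  IN={c}  OUT={b, c}
  B6:  IN={b, c}  OUT={}

Merge at B0: OUT[B0] = IN[B1] = {b, d}

Answer: {b, d}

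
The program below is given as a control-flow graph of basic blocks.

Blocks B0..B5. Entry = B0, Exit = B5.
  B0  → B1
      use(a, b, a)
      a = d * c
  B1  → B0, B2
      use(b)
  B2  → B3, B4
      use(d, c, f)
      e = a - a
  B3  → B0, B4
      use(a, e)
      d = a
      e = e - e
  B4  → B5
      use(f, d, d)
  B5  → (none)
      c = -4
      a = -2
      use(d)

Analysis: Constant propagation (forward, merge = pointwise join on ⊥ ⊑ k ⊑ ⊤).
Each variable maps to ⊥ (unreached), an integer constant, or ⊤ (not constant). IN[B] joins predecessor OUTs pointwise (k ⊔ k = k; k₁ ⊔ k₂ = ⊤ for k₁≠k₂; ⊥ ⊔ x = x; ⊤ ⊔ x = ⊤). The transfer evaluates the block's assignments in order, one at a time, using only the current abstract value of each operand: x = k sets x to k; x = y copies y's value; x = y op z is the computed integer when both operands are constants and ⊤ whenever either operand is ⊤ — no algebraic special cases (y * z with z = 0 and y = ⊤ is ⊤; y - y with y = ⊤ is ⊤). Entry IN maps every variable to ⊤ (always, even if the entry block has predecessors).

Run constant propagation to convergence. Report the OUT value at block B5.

Answer: {a: -2, b: ⊤, c: -4, d: ⊤, e: ⊤, f: ⊤}

Trace:
Converged values:
  B0:   IN=(all ⊤)   OUT=(all ⊤)
  B1:   IN=(all ⊤)   OUT=(all ⊤)
  B2:   IN=(all ⊤)   OUT=(all ⊤)
  B3:   IN=(all ⊤)   OUT=(all ⊤)
  B4:   IN=(all ⊤)   OUT=(all ⊤)
  B5:   IN=(all ⊤)   OUT={a:-2, c:-4; rest ⊤}

Merge at B5: IN[B5] = OUT[B4] = {a: ⊤, b: ⊤, c: ⊤, d: ⊤, e: ⊤, f: ⊤}
Applying B5's transfer function to that IN value gives OUT[B5] (row B5 above).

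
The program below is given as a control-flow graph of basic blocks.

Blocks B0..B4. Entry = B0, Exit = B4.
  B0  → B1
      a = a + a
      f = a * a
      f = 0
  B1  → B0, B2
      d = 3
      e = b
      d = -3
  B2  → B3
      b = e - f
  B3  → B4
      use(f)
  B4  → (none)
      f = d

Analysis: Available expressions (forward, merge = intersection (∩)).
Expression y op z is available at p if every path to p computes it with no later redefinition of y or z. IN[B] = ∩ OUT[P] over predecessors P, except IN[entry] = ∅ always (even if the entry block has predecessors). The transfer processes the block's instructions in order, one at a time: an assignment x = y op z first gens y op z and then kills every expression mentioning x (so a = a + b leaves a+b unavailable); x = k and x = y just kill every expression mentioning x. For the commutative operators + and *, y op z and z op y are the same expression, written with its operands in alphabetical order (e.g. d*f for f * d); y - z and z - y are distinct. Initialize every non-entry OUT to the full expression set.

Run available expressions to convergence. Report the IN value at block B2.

Answer: {a*a}

Trace:
Fixpoint table:
  B0:   IN={}   OUT={a*a}
  B1:   IN={a*a}   OUT={a*a}
  B2:   IN={a*a}   OUT={a*a, e-f}
  B3:   IN={a*a, e-f}   OUT={a*a, e-f}
  B4:   IN={a*a, e-f}   OUT={a*a}

Merge at B2: IN[B2] = OUT[B1] = {a*a}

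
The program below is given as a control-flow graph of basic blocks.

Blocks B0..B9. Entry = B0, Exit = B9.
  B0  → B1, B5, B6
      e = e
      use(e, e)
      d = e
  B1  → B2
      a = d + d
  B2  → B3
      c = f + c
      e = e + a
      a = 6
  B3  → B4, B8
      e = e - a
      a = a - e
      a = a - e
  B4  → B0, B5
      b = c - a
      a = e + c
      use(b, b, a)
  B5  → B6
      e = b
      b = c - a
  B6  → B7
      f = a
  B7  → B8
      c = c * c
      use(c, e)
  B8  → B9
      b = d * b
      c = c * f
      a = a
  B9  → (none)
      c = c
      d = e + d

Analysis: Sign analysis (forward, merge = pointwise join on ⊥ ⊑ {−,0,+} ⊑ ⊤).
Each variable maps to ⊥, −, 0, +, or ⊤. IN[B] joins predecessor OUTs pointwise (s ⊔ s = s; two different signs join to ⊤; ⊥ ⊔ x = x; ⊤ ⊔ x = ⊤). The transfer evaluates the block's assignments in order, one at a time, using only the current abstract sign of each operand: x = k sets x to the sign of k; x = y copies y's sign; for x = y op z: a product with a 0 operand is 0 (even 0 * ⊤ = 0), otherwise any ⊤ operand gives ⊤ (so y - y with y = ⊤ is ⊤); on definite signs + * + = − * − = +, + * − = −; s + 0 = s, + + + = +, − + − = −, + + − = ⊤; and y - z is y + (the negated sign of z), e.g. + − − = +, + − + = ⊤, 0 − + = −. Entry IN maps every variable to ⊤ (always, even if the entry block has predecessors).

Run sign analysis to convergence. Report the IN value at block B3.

Per-block solution:
  B0:  IN=(all ⊤)  OUT=(all ⊤)
  B1:  IN=(all ⊤)  OUT=(all ⊤)
  B2:  IN=(all ⊤)  OUT={a:+; rest ⊤}
  B3:  IN={a:+; rest ⊤}  OUT=(all ⊤)
  B4:  IN=(all ⊤)  OUT=(all ⊤)
  B5:  IN=(all ⊤)  OUT=(all ⊤)
  B6:  IN=(all ⊤)  OUT=(all ⊤)
  B7:  IN=(all ⊤)  OUT=(all ⊤)
  B8:  IN=(all ⊤)  OUT=(all ⊤)
  B9:  IN=(all ⊤)  OUT=(all ⊤)

Merge at B3: IN[B3] = OUT[B2] = {a: +, b: ⊤, c: ⊤, d: ⊤, e: ⊤, f: ⊤}

Answer: {a: +, b: ⊤, c: ⊤, d: ⊤, e: ⊤, f: ⊤}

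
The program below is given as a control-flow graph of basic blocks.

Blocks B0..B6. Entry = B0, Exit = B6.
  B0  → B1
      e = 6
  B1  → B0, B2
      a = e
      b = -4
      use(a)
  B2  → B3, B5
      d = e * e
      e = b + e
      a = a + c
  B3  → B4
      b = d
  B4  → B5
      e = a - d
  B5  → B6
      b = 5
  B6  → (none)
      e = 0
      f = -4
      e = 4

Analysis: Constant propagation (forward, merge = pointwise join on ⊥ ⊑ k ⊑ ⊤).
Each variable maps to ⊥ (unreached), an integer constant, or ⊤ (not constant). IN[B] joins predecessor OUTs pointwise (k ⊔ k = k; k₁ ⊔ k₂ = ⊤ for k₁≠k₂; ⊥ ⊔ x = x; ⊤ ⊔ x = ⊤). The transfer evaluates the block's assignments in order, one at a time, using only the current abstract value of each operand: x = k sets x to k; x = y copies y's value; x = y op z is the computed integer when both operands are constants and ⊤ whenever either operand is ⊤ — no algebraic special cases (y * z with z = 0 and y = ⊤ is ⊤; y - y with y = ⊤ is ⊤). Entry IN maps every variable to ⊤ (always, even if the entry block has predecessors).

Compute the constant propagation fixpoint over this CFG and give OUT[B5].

Per-block solution:
  B0: | IN=(all ⊤) | OUT={e:6; rest ⊤}
  B1: | IN={e:6; rest ⊤} | OUT={a:6, b:-4, e:6; rest ⊤}
  B2: | IN={a:6, b:-4, e:6; rest ⊤} | OUT={b:-4, d:36, e:2; rest ⊤}
  B3: | IN={b:-4, d:36, e:2; rest ⊤} | OUT={b:36, d:36, e:2; rest ⊤}
  B4: | IN={b:36, d:36, e:2; rest ⊤} | OUT={b:36, d:36; rest ⊤}
  B5: | IN={d:36; rest ⊤} | OUT={b:5, d:36; rest ⊤}
  B6: | IN={b:5, d:36; rest ⊤} | OUT={b:5, d:36, e:4, f:-4; rest ⊤}

Merge at B5: IN[B5] = OUT[B2] ⊔ OUT[B4] = {a: ⊤, b: ⊤, c: ⊤, d: 36, e: ⊤, f: ⊤}
Applying B5's transfer function to that IN value gives OUT[B5] (row B5 above).

Answer: {a: ⊤, b: 5, c: ⊤, d: 36, e: ⊤, f: ⊤}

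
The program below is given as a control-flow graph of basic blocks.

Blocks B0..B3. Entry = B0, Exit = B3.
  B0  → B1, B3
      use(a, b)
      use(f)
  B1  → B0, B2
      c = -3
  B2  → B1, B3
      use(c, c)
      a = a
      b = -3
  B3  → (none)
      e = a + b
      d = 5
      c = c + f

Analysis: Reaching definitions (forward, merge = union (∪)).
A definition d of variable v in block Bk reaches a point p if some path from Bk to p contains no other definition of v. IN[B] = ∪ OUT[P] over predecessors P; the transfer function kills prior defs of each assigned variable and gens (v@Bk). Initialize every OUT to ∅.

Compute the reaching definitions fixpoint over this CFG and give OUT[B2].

Converged values:
  B0:   IN={a@B2, b@B2, c@B1}   OUT={a@B2, b@B2, c@B1}
  B1:   IN={a@B2, b@B2, c@B1}   OUT={a@B2, b@B2, c@B1}
  B2:   IN={a@B2, b@B2, c@B1}   OUT={a@B2, b@B2, c@B1}
  B3:   IN={a@B2, b@B2, c@B1}   OUT={a@B2, b@B2, c@B3, d@B3, e@B3}

Merge at B2: IN[B2] = OUT[B1] = {a@B2, b@B2, c@B1}
Applying B2's transfer function to that IN value gives OUT[B2] (row B2 above).

Answer: {a@B2, b@B2, c@B1}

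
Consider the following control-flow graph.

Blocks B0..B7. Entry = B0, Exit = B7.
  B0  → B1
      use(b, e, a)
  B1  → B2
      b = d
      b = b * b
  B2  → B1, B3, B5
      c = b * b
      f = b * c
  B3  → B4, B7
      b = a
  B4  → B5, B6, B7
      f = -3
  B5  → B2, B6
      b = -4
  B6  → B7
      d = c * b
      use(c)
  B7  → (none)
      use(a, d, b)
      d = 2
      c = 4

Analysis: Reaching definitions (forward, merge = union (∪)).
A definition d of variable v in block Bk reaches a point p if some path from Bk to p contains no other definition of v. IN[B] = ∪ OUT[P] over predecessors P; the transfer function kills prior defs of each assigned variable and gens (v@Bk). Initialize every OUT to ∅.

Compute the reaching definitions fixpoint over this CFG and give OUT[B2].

Answer: {b@B1, b@B5, c@B2, f@B2}

Working:
Converged values:
  B0: | IN={} | OUT={}
  B1: | IN={b@B1, b@B5, c@B2, f@B2} | OUT={b@B1, c@B2, f@B2}
  B2: | IN={b@B1, b@B5, c@B2, f@B2, f@B4} | OUT={b@B1, b@B5, c@B2, f@B2}
  B3: | IN={b@B1, b@B5, c@B2, f@B2} | OUT={b@B3, c@B2, f@B2}
  B4: | IN={b@B3, c@B2, f@B2} | OUT={b@B3, c@B2, f@B4}
  B5: | IN={b@B1, b@B3, b@B5, c@B2, f@B2, f@B4} | OUT={b@B5, c@B2, f@B2, f@B4}
  B6: | IN={b@B3, b@B5, c@B2, f@B2, f@B4} | OUT={b@B3, b@B5, c@B2, d@B6, f@B2, f@B4}
  B7: | IN={b@B3, b@B5, c@B2, d@B6, f@B2, f@B4} | OUT={b@B3, b@B5, c@B7, d@B7, f@B2, f@B4}

Merge at B2: IN[B2] = OUT[B1] ⊔ OUT[B5] = {b@B1, b@B5, c@B2, f@B2, f@B4}
Applying B2's transfer function to that IN value gives OUT[B2] (row B2 above).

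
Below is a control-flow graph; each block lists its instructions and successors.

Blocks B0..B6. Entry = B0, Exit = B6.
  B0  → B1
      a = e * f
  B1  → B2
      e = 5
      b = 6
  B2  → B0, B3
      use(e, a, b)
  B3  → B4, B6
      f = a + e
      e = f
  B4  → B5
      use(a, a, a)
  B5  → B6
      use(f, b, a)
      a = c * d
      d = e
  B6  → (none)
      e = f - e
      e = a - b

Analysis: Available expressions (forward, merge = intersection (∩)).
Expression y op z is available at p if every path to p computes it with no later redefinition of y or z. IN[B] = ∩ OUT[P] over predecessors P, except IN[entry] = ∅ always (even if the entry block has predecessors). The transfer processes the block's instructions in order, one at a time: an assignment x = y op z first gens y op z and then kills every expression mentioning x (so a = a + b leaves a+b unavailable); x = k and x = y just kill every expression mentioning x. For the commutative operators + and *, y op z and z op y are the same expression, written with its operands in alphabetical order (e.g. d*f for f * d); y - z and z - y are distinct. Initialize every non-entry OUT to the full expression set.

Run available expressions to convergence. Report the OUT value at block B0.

Answer: {e*f}

Working:
Converged values:
  B0:  IN={}  OUT={e*f}
  B1:  IN={e*f}  OUT={}
  B2:  IN={}  OUT={}
  B3:  IN={}  OUT={}
  B4:  IN={}  OUT={}
  B5:  IN={}  OUT={}
  B6:  IN={}  OUT={a-b}

Merge at B0 (entry node, so the boundary value {} is joined with the incoming edge(s)): IN[B0] = {} ∩ OUT[B2] = {}
Applying B0's transfer function to that IN value gives OUT[B0] (row B0 above).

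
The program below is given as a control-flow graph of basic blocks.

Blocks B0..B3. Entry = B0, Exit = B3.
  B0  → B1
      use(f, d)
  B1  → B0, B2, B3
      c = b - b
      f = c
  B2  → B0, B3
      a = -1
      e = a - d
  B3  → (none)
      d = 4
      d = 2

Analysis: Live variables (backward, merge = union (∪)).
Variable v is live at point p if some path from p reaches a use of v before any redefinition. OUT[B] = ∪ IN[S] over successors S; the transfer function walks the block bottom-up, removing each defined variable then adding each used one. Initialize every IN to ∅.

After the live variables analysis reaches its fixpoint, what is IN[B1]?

Answer: {b, d}

Trace:
Fixpoint table:
  B0:   IN={b, d, f}   OUT={b, d}
  B1:   IN={b, d}   OUT={b, d, f}
  B2:   IN={b, d, f}   OUT={b, d, f}
  B3:   IN={}   OUT={}

Merge at B1: OUT[B1] = IN[B0] ⊔ IN[B2] ⊔ IN[B3] = {b, d, f}
Applying B1's transfer function to that OUT value gives IN[B1] (row B1 above).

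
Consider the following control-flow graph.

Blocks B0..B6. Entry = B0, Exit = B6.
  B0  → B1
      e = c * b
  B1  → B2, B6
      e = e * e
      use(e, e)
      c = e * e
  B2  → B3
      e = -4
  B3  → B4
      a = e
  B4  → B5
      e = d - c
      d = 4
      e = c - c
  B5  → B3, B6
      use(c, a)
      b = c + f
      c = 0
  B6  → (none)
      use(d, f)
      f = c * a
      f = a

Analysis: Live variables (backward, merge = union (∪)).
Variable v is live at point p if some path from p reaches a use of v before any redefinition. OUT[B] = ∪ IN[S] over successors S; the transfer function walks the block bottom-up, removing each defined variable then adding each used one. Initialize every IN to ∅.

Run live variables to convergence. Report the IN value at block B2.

Per-block solution:
  B0:   IN={a, b, c, d, f}   OUT={a, d, e, f}
  B1:   IN={a, d, e, f}   OUT={a, c, d, f}
  B2:   IN={c, d, f}   OUT={c, d, e, f}
  B3:   IN={c, d, e, f}   OUT={a, c, d, f}
  B4:   IN={a, c, d, f}   OUT={a, c, d, e, f}
  B5:   IN={a, c, d, e, f}   OUT={a, c, d, e, f}
  B6:   IN={a, c, d, f}   OUT={}

Merge at B2: OUT[B2] = IN[B3] = {c, d, e, f}
Applying B2's transfer function to that OUT value gives IN[B2] (row B2 above).

Answer: {c, d, f}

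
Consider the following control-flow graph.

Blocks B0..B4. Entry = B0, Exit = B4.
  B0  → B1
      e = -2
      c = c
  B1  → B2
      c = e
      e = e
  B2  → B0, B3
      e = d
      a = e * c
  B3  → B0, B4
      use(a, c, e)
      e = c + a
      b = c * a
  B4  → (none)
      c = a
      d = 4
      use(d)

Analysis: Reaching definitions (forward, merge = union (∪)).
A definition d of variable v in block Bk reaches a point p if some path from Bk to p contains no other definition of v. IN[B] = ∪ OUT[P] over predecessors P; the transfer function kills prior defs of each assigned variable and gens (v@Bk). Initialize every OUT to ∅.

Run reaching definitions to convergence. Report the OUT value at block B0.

Answer: {a@B2, b@B3, c@B0, e@B0}

Derivation:
Per-block solution:
  B0:  IN={a@B2, b@B3, c@B1, e@B2, e@B3}  OUT={a@B2, b@B3, c@B0, e@B0}
  B1:  IN={a@B2, b@B3, c@B0, e@B0}  OUT={a@B2, b@B3, c@B1, e@B1}
  B2:  IN={a@B2, b@B3, c@B1, e@B1}  OUT={a@B2, b@B3, c@B1, e@B2}
  B3:  IN={a@B2, b@B3, c@B1, e@B2}  OUT={a@B2, b@B3, c@B1, e@B3}
  B4:  IN={a@B2, b@B3, c@B1, e@B3}  OUT={a@B2, b@B3, c@B4, d@B4, e@B3}

Merge at B0 (entry node, so the boundary value {} is joined with the incoming edge(s)): IN[B0] = {} ⊔ OUT[B2] ⊔ OUT[B3] = {a@B2, b@B3, c@B1, e@B2, e@B3}
Applying B0's transfer function to that IN value gives OUT[B0] (row B0 above).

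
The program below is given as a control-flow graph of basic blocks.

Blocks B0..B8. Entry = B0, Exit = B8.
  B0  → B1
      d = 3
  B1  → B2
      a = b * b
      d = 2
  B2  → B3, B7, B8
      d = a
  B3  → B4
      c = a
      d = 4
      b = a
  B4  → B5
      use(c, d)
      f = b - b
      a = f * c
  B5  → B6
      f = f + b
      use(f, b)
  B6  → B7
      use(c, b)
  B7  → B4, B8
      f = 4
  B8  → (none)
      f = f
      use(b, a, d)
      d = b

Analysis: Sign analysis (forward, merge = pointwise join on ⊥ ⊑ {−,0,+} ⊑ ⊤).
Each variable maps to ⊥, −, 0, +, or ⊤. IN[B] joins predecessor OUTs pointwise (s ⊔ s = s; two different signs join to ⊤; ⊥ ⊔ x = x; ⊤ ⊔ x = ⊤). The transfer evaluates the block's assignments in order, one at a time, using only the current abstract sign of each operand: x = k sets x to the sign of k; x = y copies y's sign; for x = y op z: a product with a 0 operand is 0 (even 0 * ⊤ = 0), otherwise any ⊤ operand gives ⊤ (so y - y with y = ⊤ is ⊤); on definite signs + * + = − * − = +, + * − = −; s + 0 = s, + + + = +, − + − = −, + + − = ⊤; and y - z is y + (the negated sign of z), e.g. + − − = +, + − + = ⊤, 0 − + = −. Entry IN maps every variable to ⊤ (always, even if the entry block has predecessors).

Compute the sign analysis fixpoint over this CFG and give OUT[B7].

Answer: {a: ⊤, b: ⊤, c: ⊤, d: ⊤, e: ⊤, f: +}

Derivation:
Converged values:
  B0:   IN=(all ⊤)   OUT={d:+; rest ⊤}
  B1:   IN={d:+; rest ⊤}   OUT={d:+; rest ⊤}
  B2:   IN={d:+; rest ⊤}   OUT=(all ⊤)
  B3:   IN=(all ⊤)   OUT={d:+; rest ⊤}
  B4:   IN=(all ⊤)   OUT=(all ⊤)
  B5:   IN=(all ⊤)   OUT=(all ⊤)
  B6:   IN=(all ⊤)   OUT=(all ⊤)
  B7:   IN=(all ⊤)   OUT={f:+; rest ⊤}
  B8:   IN=(all ⊤)   OUT=(all ⊤)

Merge at B7: IN[B7] = OUT[B2] ⊔ OUT[B6] = {a: ⊤, b: ⊤, c: ⊤, d: ⊤, e: ⊤, f: ⊤}
Applying B7's transfer function to that IN value gives OUT[B7] (row B7 above).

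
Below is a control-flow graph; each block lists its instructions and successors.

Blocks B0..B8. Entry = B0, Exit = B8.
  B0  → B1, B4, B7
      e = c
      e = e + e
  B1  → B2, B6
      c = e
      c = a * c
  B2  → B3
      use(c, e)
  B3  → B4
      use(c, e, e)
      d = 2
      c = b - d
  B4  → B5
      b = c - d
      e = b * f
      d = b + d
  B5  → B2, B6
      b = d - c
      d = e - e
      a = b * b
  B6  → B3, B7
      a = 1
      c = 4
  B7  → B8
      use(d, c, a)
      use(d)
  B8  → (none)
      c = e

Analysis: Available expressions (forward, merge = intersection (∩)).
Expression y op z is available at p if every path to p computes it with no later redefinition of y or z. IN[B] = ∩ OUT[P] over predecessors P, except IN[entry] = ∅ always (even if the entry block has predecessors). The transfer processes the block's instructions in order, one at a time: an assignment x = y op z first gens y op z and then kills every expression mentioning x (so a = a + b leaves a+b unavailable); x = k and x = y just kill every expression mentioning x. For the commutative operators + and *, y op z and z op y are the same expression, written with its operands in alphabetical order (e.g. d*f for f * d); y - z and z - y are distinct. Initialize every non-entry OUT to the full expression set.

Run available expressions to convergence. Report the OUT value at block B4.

Answer: {b*f}

Trace:
Converged values:
  B0:   IN={}   OUT={}
  B1:   IN={}   OUT={}
  B2:   IN={}   OUT={}
  B3:   IN={}   OUT={b-d}
  B4:   IN={}   OUT={b*f}
  B5:   IN={b*f}   OUT={b*b, e-e}
  B6:   IN={}   OUT={}
  B7:   IN={}   OUT={}
  B8:   IN={}   OUT={}

Merge at B4: IN[B4] = OUT[B0] ∩ OUT[B3] = {}
Applying B4's transfer function to that IN value gives OUT[B4] (row B4 above).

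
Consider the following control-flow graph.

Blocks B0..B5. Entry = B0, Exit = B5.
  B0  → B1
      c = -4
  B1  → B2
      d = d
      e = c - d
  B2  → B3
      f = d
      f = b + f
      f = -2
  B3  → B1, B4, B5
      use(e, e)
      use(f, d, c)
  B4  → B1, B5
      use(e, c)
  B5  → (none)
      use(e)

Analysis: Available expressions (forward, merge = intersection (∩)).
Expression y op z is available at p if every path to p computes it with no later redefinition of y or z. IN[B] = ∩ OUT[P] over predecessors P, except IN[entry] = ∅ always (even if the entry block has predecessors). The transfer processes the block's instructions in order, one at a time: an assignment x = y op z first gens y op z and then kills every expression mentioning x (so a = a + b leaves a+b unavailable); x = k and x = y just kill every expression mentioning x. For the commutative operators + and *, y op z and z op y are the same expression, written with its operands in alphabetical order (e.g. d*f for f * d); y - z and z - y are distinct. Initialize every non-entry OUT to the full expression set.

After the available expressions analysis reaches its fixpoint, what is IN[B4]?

Converged values:
  B0:   IN={}   OUT={}
  B1:   IN={}   OUT={c-d}
  B2:   IN={c-d}   OUT={c-d}
  B3:   IN={c-d}   OUT={c-d}
  B4:   IN={c-d}   OUT={c-d}
  B5:   IN={c-d}   OUT={c-d}

Merge at B4: IN[B4] = OUT[B3] = {c-d}

Answer: {c-d}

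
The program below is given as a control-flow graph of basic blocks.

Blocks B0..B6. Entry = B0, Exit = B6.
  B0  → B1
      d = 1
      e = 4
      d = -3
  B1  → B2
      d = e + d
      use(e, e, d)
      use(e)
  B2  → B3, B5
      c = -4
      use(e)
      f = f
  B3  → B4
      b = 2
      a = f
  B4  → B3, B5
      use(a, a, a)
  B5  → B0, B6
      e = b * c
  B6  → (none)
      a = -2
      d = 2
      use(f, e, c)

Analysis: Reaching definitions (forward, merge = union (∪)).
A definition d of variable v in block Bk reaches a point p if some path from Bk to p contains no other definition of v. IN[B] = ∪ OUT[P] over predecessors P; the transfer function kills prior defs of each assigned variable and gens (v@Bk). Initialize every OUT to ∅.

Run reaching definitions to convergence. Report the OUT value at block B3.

Answer: {a@B3, b@B3, c@B2, d@B1, e@B0, f@B2}

Working:
Per-block solution:
  B0:   IN={a@B3, b@B3, c@B2, d@B1, e@B5, f@B2}   OUT={a@B3, b@B3, c@B2, d@B0, e@B0, f@B2}
  B1:   IN={a@B3, b@B3, c@B2, d@B0, e@B0, f@B2}   OUT={a@B3, b@B3, c@B2, d@B1, e@B0, f@B2}
  B2:   IN={a@B3, b@B3, c@B2, d@B1, e@B0, f@B2}   OUT={a@B3, b@B3, c@B2, d@B1, e@B0, f@B2}
  B3:   IN={a@B3, b@B3, c@B2, d@B1, e@B0, f@B2}   OUT={a@B3, b@B3, c@B2, d@B1, e@B0, f@B2}
  B4:   IN={a@B3, b@B3, c@B2, d@B1, e@B0, f@B2}   OUT={a@B3, b@B3, c@B2, d@B1, e@B0, f@B2}
  B5:   IN={a@B3, b@B3, c@B2, d@B1, e@B0, f@B2}   OUT={a@B3, b@B3, c@B2, d@B1, e@B5, f@B2}
  B6:   IN={a@B3, b@B3, c@B2, d@B1, e@B5, f@B2}   OUT={a@B6, b@B3, c@B2, d@B6, e@B5, f@B2}

Merge at B3: IN[B3] = OUT[B2] ⊔ OUT[B4] = {a@B3, b@B3, c@B2, d@B1, e@B0, f@B2}
Applying B3's transfer function to that IN value gives OUT[B3] (row B3 above).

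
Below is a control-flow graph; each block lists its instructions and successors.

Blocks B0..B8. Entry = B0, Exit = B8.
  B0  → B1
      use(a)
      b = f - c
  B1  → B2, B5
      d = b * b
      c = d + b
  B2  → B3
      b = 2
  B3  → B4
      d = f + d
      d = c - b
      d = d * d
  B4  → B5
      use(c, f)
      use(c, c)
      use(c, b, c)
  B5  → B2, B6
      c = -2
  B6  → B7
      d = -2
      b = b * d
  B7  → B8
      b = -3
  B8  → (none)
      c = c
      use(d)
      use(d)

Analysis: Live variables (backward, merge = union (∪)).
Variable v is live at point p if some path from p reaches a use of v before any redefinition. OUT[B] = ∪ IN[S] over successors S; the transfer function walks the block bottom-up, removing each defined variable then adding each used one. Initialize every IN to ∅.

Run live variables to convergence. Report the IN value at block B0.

Per-block solution:
  B0:   IN={a, c, f}   OUT={b, f}
  B1:   IN={b, f}   OUT={b, c, d, f}
  B2:   IN={c, d, f}   OUT={b, c, d, f}
  B3:   IN={b, c, d, f}   OUT={b, c, d, f}
  B4:   IN={b, c, d, f}   OUT={b, d, f}
  B5:   IN={b, d, f}   OUT={b, c, d, f}
  B6:   IN={b, c}   OUT={c, d}
  B7:   IN={c, d}   OUT={c, d}
  B8:   IN={c, d}   OUT={}

Merge at B0: OUT[B0] = IN[B1] = {b, f}
Applying B0's transfer function to that OUT value gives IN[B0] (row B0 above).

Answer: {a, c, f}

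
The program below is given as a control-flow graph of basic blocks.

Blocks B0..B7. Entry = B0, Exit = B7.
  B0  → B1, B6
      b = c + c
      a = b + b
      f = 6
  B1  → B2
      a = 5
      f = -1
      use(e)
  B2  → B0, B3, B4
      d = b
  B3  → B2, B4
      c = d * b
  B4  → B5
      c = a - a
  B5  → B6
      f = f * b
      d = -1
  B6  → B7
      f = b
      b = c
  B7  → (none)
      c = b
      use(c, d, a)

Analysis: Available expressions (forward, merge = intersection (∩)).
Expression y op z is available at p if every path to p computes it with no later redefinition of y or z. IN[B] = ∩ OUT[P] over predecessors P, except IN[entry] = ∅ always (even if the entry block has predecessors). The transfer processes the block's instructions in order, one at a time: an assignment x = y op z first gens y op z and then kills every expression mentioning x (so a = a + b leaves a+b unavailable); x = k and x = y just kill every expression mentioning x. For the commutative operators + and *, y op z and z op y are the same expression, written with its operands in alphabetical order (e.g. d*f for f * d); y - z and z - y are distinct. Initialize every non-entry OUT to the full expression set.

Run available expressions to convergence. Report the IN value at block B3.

Fixpoint table:
  B0:  IN={}  OUT={b+b, c+c}
  B1:  IN={b+b, c+c}  OUT={b+b, c+c}
  B2:  IN={b+b}  OUT={b+b}
  B3:  IN={b+b}  OUT={b*d, b+b}
  B4:  IN={b+b}  OUT={a-a, b+b}
  B5:  IN={a-a, b+b}  OUT={a-a, b+b}
  B6:  IN={b+b}  OUT={}
  B7:  IN={}  OUT={}

Merge at B3: IN[B3] = OUT[B2] = {b+b}

Answer: {b+b}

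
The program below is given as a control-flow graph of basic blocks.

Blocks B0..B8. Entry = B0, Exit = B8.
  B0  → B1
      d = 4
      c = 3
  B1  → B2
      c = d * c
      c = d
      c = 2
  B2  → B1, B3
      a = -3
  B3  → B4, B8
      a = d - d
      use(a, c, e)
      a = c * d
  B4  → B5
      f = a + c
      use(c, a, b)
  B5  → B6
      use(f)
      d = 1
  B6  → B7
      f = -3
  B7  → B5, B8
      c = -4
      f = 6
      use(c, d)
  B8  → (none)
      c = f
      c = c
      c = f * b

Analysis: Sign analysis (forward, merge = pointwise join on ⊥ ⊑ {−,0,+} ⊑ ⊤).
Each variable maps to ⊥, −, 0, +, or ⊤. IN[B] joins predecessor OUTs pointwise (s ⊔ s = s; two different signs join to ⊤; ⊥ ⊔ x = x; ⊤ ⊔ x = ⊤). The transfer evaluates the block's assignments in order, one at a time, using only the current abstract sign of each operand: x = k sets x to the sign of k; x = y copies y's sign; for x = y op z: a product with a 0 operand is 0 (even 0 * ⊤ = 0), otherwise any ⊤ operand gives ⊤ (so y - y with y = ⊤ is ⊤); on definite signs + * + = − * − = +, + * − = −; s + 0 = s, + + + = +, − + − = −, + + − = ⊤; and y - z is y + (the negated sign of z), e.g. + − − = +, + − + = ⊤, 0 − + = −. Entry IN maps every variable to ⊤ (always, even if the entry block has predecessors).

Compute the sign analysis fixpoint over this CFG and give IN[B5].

Per-block solution:
  B0:  IN=(all ⊤)  OUT={c:+, d:+; rest ⊤}
  B1:  IN={c:+, d:+; rest ⊤}  OUT={c:+, d:+; rest ⊤}
  B2:  IN={c:+, d:+; rest ⊤}  OUT={a:-, c:+, d:+; rest ⊤}
  B3:  IN={a:-, c:+, d:+; rest ⊤}  OUT={a:+, c:+, d:+; rest ⊤}
  B4:  IN={a:+, c:+, d:+; rest ⊤}  OUT={a:+, c:+, d:+, f:+; rest ⊤}
  B5:  IN={a:+, d:+, f:+; rest ⊤}  OUT={a:+, d:+, f:+; rest ⊤}
  B6:  IN={a:+, d:+, f:+; rest ⊤}  OUT={a:+, d:+, f:-; rest ⊤}
  B7:  IN={a:+, d:+, f:-; rest ⊤}  OUT={a:+, c:-, d:+, f:+; rest ⊤}
  B8:  IN={a:+, d:+; rest ⊤}  OUT={a:+, d:+; rest ⊤}

Merge at B5: IN[B5] = OUT[B4] ⊔ OUT[B7] = {a: +, b: ⊤, c: ⊤, d: +, e: ⊤, f: +}

Answer: {a: +, b: ⊤, c: ⊤, d: +, e: ⊤, f: +}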